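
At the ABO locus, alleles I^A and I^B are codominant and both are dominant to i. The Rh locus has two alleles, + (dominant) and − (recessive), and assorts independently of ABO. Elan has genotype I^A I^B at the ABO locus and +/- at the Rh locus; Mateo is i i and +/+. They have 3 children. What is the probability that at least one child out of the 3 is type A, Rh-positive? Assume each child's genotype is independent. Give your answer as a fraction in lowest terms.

7/8

ABO cross I^A I^B × i i → 1/2 A, 1/2 B.
Rh cross +/- × +/+ → 1 Rh+; so P(type A, Rh-positive) = 1/2 × 1 = 1/2 per child.
P(none) = (1/2)^3 = 1/8; P(at least one) = 1 − 1/8 = 7/8.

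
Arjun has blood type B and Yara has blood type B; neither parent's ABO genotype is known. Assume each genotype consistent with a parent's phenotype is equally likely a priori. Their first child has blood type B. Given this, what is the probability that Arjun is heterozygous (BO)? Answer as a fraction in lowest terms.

7/15

Possible genotypes: Arjun ∈ {BB, BO}; Yara ∈ {BB, BO}.
Weight each parental genotype pair by prior × P(type-B child):
  BB × BB: posterior weight 4/15.
  BB × BO: posterior weight 4/15.
  BO × BB: posterior weight 4/15.
  BO × BO: posterior weight 1/5.
Sum the posterior weight over pairs where Arjun is BO: 7/15.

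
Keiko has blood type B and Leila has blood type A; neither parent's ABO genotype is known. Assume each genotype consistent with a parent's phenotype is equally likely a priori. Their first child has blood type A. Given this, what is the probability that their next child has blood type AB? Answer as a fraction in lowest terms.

5/12

Possible genotypes: Keiko ∈ {I^B I^B, I^B i}; Leila ∈ {I^A I^A, I^A i}.
Weight each parental genotype pair by prior × P(type-A child):
  I^B i × I^A I^A: posterior weight 2/3; P(next child type AB) = 1/2.
  I^B i × I^A i: posterior weight 1/3; P(next child type AB) = 1/4.
Weighted sum = 5/12.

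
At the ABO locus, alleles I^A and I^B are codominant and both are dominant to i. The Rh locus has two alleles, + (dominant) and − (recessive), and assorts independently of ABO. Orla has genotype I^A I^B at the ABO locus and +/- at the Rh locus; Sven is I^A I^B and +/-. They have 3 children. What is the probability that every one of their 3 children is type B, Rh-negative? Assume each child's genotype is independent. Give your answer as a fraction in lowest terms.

ABO cross I^A I^B × I^A I^B → 1/4 A, 1/4 B, 1/2 AB.
Rh cross +/- × +/- → 3/4 Rh+, 1/4 Rh-; so P(type B, Rh-negative) = 1/4 × 1/4 = 1/16 per child.
All 3 independent: (1/16)^3 = 1/4096.

1/4096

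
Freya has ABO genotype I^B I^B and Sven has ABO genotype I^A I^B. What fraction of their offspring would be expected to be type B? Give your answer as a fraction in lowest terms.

1/2

ABO cross I^B I^B × I^A I^B → offspring phenotypes: 1/2 B, 1/2 AB.
So P(type B) = 1/2.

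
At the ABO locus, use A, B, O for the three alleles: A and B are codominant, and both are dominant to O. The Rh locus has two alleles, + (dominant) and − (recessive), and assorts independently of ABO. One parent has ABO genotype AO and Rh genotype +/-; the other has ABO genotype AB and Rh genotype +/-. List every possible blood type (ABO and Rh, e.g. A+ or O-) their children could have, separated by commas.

A+, A-, B+, B-, AB+, AB-

Gametes from AO × AB give offspring ABO genotypes AA, AB, AO, BO, i.e. phenotypes A, B, AB.
Rh cross +/- × +/- → phenotypes Rh+, Rh-.
Combining independently: A+, A-, B+, B-, AB+, AB-.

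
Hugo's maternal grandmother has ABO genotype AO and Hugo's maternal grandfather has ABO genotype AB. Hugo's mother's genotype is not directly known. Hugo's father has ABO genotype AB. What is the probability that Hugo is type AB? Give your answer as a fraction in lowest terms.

Hugo's mother's ABO genotype from AO × AB: 1/4 AA, 1/4 AB, 1/4 AO, 1/4 BO.
Crossing each possibility with the father AB and summing P(type AB): 1/4·1/2 + 1/4·1/2 + 1/4·1/4 + 1/4·1/4 = 3/8.

3/8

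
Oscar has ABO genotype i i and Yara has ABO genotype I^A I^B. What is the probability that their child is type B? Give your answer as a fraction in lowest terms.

1/2

ABO cross i i × I^A I^B → offspring phenotypes: 1/2 A, 1/2 B.
So P(type B) = 1/2.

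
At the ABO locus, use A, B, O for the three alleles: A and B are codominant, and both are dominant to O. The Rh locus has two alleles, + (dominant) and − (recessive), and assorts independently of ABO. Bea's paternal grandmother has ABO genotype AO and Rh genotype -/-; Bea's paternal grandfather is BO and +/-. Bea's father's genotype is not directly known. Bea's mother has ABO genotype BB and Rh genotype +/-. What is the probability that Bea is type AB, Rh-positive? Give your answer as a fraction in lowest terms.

5/32

Bea's father's ABO genotype from AO × BO: 1/4 AB, 1/4 AO, 1/4 BO, 1/4 OO.
Crossing each possibility with the mother BB and summing P(type AB): 1/4·1/2 + 1/4·1/2 + 1/4·0 + 1/4·0 = 1/4.
Similarly for Rh via the father's Rh distribution: P(Rh+) = 5/8.
Independent loci: 1/4 × 5/8 = 5/32.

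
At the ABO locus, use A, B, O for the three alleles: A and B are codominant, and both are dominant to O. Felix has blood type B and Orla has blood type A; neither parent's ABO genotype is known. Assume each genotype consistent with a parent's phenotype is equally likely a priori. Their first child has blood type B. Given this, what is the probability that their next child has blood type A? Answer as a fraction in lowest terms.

Possible genotypes: Felix ∈ {BB, BO}; Orla ∈ {AA, AO}.
Weight each parental genotype pair by prior × P(type-B child):
  BB × AO: posterior weight 2/3; P(next child type A) = 0.
  BO × AO: posterior weight 1/3; P(next child type A) = 1/4.
Weighted sum = 1/12.

1/12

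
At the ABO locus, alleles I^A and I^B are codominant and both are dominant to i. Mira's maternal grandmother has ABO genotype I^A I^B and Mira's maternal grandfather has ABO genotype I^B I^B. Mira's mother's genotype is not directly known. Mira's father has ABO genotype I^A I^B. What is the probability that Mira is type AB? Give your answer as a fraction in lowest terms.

1/2

Mira's mother's ABO genotype from I^A I^B × I^B I^B: 1/2 I^A I^B, 1/2 I^B I^B.
Crossing each possibility with the father I^A I^B and summing P(type AB): 1/2·1/2 + 1/2·1/2 = 1/2.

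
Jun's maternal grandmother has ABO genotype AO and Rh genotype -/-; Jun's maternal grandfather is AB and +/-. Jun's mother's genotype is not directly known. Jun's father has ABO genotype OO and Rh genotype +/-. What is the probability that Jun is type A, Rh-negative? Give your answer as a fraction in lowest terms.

Jun's mother's ABO genotype from AO × AB: 1/4 AA, 1/4 AB, 1/4 AO, 1/4 BO.
Crossing each possibility with the father OO and summing P(type A): 1/4·1 + 1/4·1/2 + 1/4·1/2 + 1/4·0 = 1/2.
Similarly for Rh via the mother's Rh distribution: P(Rh-) = 3/8.
Independent loci: 1/2 × 3/8 = 3/16.

3/16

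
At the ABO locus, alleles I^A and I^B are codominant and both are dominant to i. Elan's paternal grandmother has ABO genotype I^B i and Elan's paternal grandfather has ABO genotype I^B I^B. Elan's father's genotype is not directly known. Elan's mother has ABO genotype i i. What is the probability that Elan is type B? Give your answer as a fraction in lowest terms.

3/4

Elan's father's ABO genotype from I^B i × I^B I^B: 1/2 I^B I^B, 1/2 I^B i.
Crossing each possibility with the mother i i and summing P(type B): 1/2·1 + 1/2·1/2 = 3/4.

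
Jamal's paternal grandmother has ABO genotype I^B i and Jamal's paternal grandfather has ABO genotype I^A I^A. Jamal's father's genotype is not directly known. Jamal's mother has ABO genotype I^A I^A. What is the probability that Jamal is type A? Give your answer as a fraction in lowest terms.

3/4

Jamal's father's ABO genotype from I^B i × I^A I^A: 1/2 I^A I^B, 1/2 I^A i.
Crossing each possibility with the mother I^A I^A and summing P(type A): 1/2·1/2 + 1/2·1 = 3/4.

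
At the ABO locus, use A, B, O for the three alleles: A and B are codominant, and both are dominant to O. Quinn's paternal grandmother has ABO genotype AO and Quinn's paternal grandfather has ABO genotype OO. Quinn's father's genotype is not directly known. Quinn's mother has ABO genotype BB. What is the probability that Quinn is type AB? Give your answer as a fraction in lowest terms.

1/4

Quinn's father's ABO genotype from AO × OO: 1/2 AO, 1/2 OO.
Crossing each possibility with the mother BB and summing P(type AB): 1/2·1/2 + 1/2·0 = 1/4.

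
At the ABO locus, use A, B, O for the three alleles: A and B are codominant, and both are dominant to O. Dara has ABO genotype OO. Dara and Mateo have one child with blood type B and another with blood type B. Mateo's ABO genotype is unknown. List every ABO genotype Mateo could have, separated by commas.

For each candidate genotype of Mateo, check whether crossing it with OO can produce every observed child phenotype.
  AA → possible child types {A} ✗
  AB → possible child types {A, B} ✓
  AO → possible child types {O, A} ✗
  BB → possible child types {B} ✓
  BO → possible child types {O, B} ✓
  OO → possible child types {O} ✗

AB, BB, BO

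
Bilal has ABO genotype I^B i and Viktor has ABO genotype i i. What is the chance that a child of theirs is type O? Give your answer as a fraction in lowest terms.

1/2

ABO cross I^B i × i i → offspring phenotypes: 1/2 O, 1/2 B.
So P(type O) = 1/2.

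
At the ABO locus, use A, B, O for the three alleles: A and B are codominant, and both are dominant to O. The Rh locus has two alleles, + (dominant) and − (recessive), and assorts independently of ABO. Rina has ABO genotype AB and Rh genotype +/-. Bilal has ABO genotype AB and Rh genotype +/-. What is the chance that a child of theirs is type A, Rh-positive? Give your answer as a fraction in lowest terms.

3/16

ABO cross AB × AB → offspring phenotypes: 1/4 A, 1/4 B, 1/2 AB.
Rh cross +/- × +/- → 3/4 Rh+, 1/4 Rh-.
Independent loci: P(type A, Rh-positive) = 1/4 × 3/4 = 3/16.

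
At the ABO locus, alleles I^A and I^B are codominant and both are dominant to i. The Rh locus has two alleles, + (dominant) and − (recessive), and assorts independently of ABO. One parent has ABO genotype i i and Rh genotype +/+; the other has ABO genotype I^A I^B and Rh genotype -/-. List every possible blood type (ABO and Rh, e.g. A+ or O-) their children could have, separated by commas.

Gametes from i i × I^A I^B give offspring ABO genotypes I^A i, I^B i, i.e. phenotypes A, B.
Rh cross +/+ × -/- → phenotypes Rh+.
Combining independently: A+, B+.

A+, B+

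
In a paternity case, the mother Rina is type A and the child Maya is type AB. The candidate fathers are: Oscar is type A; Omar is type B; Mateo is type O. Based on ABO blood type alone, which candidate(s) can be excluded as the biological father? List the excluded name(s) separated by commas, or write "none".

A candidate is excluded only if no genotype consistent with his phenotype could produce a type AB child with a type A mother.
Oscar (type A): no genotype consistent with that phenotype can produce a type-AB child with a type-A mother.
Mateo (type O): no genotype consistent with that phenotype can produce a type-AB child with a type-A mother.

Oscar, Mateo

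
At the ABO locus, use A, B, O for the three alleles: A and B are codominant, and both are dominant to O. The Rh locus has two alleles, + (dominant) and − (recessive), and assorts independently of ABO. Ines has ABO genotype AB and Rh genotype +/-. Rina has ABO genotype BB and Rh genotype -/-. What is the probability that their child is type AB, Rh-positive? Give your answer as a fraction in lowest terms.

ABO cross AB × BB → offspring phenotypes: 1/2 B, 1/2 AB.
Rh cross +/- × -/- → 1/2 Rh+, 1/2 Rh-.
Independent loci: P(type AB, Rh-positive) = 1/2 × 1/2 = 1/4.

1/4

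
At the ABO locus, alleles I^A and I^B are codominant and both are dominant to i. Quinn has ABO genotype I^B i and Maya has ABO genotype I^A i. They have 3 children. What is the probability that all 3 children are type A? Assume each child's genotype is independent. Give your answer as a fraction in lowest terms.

ABO cross I^B i × I^A i → 1/4 O, 1/4 A, 1/4 B, 1/4 AB.
So P(type A) = 1/4 per child.
All 3 independent: (1/4)^3 = 1/64.

1/64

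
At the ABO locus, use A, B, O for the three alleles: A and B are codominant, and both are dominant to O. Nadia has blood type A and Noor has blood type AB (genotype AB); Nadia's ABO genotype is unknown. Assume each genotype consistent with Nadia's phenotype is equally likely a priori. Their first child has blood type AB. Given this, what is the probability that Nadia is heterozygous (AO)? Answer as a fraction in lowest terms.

Possible genotypes: Nadia ∈ {AA, AO}; Noor ∈ {AB}.
Weight each parental genotype pair by prior × P(type-AB child):
  AA × AB: posterior weight 2/3.
  AO × AB: posterior weight 1/3.
Sum the posterior weight over pairs where Nadia is AO: 1/3.

1/3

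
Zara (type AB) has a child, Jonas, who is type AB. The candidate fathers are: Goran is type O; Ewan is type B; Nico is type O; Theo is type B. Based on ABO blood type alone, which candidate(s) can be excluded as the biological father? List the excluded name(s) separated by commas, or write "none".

A candidate is excluded only if no genotype consistent with his phenotype could produce a type AB child with a type AB mother.
Goran (type O): no genotype consistent with that phenotype can produce a type-AB child with a type-AB mother.
Nico (type O): no genotype consistent with that phenotype can produce a type-AB child with a type-AB mother.

Goran, Nico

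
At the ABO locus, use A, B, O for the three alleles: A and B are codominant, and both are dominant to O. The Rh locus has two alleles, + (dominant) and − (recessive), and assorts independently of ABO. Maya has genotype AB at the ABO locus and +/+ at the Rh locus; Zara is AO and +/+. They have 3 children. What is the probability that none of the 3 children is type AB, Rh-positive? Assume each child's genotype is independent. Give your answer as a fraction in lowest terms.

ABO cross AB × AO → 1/2 A, 1/4 B, 1/4 AB.
Rh cross +/+ × +/+ → 1 Rh+; so P(type AB, Rh-positive) = 1/4 × 1 = 1/4 per child.
P(not type AB, Rh-positive) = 3/4 for one child; (3/4)^3 = 27/64.

27/64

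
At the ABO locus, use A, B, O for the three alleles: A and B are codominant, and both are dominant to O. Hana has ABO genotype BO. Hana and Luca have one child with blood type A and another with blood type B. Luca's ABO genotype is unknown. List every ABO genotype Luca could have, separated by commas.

For each candidate genotype of Luca, check whether crossing it with BO can produce every observed child phenotype.
  AA → possible child types {A, AB} ✗
  AB → possible child types {A, B, AB} ✓
  AO → possible child types {O, A, B, AB} ✓
  BB → possible child types {B} ✗
  BO → possible child types {O, B} ✗
  OO → possible child types {O, B} ✗

AB, AO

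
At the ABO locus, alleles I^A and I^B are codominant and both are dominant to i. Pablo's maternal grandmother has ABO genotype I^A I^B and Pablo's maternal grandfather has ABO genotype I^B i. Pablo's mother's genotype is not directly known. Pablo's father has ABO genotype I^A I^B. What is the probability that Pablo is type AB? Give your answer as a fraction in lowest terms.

3/8

Pablo's mother's ABO genotype from I^A I^B × I^B i: 1/4 I^A I^B, 1/4 I^A i, 1/4 I^B I^B, 1/4 I^B i.
Crossing each possibility with the father I^A I^B and summing P(type AB): 1/4·1/2 + 1/4·1/4 + 1/4·1/2 + 1/4·1/4 = 3/8.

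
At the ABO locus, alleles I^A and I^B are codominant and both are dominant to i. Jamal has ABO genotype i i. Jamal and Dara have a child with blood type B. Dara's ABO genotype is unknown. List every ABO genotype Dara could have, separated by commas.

For each candidate genotype of Dara, check whether crossing it with i i can produce every observed child phenotype.
  I^A I^A → possible child types {A} ✗
  I^A I^B → possible child types {A, B} ✓
  I^A i → possible child types {O, A} ✗
  I^B I^B → possible child types {B} ✓
  I^B i → possible child types {O, B} ✓
  i i → possible child types {O} ✗

I^A I^B, I^B I^B, I^B i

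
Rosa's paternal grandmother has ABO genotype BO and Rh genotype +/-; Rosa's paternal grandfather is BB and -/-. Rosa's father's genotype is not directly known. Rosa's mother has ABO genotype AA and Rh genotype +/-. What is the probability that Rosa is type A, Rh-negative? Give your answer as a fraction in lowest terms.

Rosa's father's ABO genotype from BO × BB: 1/2 BB, 1/2 BO.
Crossing each possibility with the mother AA and summing P(type A): 1/2·0 + 1/2·1/2 = 1/4.
Similarly for Rh via the father's Rh distribution: P(Rh-) = 3/8.
Independent loci: 1/4 × 3/8 = 3/32.

3/32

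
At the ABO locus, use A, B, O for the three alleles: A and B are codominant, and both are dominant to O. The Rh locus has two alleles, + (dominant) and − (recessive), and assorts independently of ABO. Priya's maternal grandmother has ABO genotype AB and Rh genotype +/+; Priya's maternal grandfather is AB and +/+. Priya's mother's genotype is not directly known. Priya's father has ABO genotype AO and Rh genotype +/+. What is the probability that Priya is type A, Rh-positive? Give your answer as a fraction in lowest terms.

1/2

Priya's mother's ABO genotype from AB × AB: 1/4 AA, 1/2 AB, 1/4 BB.
Crossing each possibility with the father AO and summing P(type A): 1/4·1 + 1/2·1/2 + 1/4·0 = 1/2.
Similarly for Rh via the mother's Rh distribution: P(Rh+) = 1.
Independent loci: 1/2 × 1 = 1/2.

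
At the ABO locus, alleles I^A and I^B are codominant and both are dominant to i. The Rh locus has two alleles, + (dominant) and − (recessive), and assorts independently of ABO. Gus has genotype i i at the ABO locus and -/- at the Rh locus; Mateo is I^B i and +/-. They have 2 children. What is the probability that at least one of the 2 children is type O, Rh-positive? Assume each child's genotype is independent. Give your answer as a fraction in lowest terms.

7/16

ABO cross i i × I^B i → 1/2 O, 1/2 B.
Rh cross -/- × +/- → 1/2 Rh+, 1/2 Rh-; so P(type O, Rh-positive) = 1/2 × 1/2 = 1/4 per child.
P(none) = (3/4)^2 = 9/16; P(at least one) = 1 − 9/16 = 7/16.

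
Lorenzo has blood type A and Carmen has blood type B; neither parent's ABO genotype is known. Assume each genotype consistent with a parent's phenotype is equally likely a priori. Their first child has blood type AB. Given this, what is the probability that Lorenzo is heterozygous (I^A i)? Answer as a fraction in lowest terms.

Possible genotypes: Lorenzo ∈ {I^A I^A, I^A i}; Carmen ∈ {I^B I^B, I^B i}.
Weight each parental genotype pair by prior × P(type-AB child):
  I^A I^A × I^B I^B: posterior weight 4/9.
  I^A I^A × I^B i: posterior weight 2/9.
  I^A i × I^B I^B: posterior weight 2/9.
  I^A i × I^B i: posterior weight 1/9.
Sum the posterior weight over pairs where Lorenzo is I^A i: 1/3.

1/3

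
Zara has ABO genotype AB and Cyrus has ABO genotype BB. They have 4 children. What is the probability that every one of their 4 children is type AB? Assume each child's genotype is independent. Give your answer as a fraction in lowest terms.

1/16

ABO cross AB × BB → 1/2 B, 1/2 AB.
So P(type AB) = 1/2 per child.
All 4 independent: (1/2)^4 = 1/16.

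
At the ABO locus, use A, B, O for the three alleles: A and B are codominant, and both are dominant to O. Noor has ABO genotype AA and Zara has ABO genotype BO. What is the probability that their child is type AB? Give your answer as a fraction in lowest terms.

1/2

ABO cross AA × BO → offspring phenotypes: 1/2 A, 1/2 AB.
So P(type AB) = 1/2.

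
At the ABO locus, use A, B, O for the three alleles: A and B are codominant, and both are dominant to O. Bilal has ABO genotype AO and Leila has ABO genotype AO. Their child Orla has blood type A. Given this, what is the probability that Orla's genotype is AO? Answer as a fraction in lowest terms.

2/3

Cross AO × AO → 1/4 AA, 1/2 AO, 1/4 OO.
Type-A genotypes among offspring: AA (1/4), AO (1/2); total 3/4.
P(AO | type A) = (1/2) / (3/4) = 2/3.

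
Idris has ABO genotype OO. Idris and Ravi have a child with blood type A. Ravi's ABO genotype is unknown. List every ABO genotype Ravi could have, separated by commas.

For each candidate genotype of Ravi, check whether crossing it with OO can produce every observed child phenotype.
  AA → possible child types {A} ✓
  AB → possible child types {A, B} ✓
  AO → possible child types {O, A} ✓
  BB → possible child types {B} ✗
  BO → possible child types {O, B} ✗
  OO → possible child types {O} ✗

AA, AB, AO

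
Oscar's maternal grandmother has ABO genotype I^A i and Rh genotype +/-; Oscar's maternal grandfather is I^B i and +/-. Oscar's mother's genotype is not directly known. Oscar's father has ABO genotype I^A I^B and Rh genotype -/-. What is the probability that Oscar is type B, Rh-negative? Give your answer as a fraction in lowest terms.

Oscar's mother's ABO genotype from I^A i × I^B i: 1/4 I^A I^B, 1/4 I^A i, 1/4 I^B i, 1/4 i i.
Crossing each possibility with the father I^A I^B and summing P(type B): 1/4·1/4 + 1/4·1/4 + 1/4·1/2 + 1/4·1/2 = 3/8.
Similarly for Rh via the mother's Rh distribution: P(Rh-) = 1/2.
Independent loci: 3/8 × 1/2 = 3/16.

3/16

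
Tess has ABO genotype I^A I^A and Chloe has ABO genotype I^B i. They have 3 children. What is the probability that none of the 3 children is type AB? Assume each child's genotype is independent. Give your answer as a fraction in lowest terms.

1/8

ABO cross I^A I^A × I^B i → 1/2 A, 1/2 AB.
So P(type AB) = 1/2 per child.
P(not type AB) = 1/2 for one child; (1/2)^3 = 1/8.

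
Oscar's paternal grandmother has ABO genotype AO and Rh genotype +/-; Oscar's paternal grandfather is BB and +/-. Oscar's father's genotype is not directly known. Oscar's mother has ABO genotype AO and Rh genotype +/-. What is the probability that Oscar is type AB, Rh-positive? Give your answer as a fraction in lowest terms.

Oscar's father's ABO genotype from AO × BB: 1/2 AB, 1/2 BO.
Crossing each possibility with the mother AO and summing P(type AB): 1/2·1/4 + 1/2·1/4 = 1/4.
Similarly for Rh via the father's Rh distribution: P(Rh+) = 3/4.
Independent loci: 1/4 × 3/4 = 3/16.

3/16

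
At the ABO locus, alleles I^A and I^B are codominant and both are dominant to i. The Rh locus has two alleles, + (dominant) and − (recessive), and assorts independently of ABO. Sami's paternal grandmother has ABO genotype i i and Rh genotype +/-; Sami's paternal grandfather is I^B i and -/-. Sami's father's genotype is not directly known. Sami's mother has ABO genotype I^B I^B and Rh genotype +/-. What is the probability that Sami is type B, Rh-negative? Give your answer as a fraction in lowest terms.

Sami's father's ABO genotype from i i × I^B i: 1/2 I^B i, 1/2 i i.
Crossing each possibility with the mother I^B I^B and summing P(type B): 1/2·1 + 1/2·1 = 1.
Similarly for Rh via the father's Rh distribution: P(Rh-) = 3/8.
Independent loci: 1 × 3/8 = 3/8.

3/8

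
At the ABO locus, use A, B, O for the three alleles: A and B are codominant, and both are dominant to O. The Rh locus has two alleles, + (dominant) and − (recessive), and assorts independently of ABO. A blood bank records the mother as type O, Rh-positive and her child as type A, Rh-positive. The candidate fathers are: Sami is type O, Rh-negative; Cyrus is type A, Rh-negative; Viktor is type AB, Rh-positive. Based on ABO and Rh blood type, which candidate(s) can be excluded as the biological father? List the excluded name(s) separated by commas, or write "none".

Sami

A candidate is excluded only if no genotype consistent with his phenotype could produce a type A, Rh-positive child with a type O, Rh-positive mother.
Sami (type O, Rh-): no genotype consistent with that phenotype can produce a type-A Rh+ child with a type-O mother.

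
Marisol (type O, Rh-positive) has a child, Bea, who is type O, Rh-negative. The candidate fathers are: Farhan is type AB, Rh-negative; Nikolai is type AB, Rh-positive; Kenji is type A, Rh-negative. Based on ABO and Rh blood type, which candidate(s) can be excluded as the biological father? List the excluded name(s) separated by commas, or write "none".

A candidate is excluded only if no genotype consistent with his phenotype could produce a type O, Rh-negative child with a type O, Rh-positive mother.
Farhan (type AB, Rh-): no genotype consistent with that phenotype can produce a type-O Rh- child with a type-O mother.
Nikolai (type AB, Rh+): no genotype consistent with that phenotype can produce a type-O Rh- child with a type-O mother.

Farhan, Nikolai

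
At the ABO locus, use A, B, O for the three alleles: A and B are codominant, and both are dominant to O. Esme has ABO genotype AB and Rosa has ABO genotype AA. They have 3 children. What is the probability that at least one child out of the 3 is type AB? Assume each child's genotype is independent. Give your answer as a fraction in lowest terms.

ABO cross AB × AA → 1/2 A, 1/2 AB.
So P(type AB) = 1/2 per child.
P(none) = (1/2)^3 = 1/8; P(at least one) = 1 − 1/8 = 7/8.

7/8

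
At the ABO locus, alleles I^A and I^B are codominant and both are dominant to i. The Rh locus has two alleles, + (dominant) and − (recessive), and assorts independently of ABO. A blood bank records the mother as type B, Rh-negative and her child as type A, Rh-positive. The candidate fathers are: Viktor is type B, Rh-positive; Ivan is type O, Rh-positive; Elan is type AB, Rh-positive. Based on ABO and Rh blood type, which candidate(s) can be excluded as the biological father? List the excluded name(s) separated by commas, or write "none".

A candidate is excluded only if no genotype consistent with his phenotype could produce a type A, Rh-positive child with a type B, Rh-negative mother.
Viktor (type B, Rh+): no genotype consistent with that phenotype can produce a type-A Rh+ child with a type-B mother.
Ivan (type O, Rh+): no genotype consistent with that phenotype can produce a type-A Rh+ child with a type-B mother.

Viktor, Ivan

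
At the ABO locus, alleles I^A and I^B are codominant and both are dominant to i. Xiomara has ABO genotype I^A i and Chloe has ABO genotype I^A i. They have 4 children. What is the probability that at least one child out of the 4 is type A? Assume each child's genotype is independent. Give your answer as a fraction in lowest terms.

ABO cross I^A i × I^A i → 1/4 O, 3/4 A.
So P(type A) = 3/4 per child.
P(none) = (1/4)^4 = 1/256; P(at least one) = 1 − 1/256 = 255/256.

255/256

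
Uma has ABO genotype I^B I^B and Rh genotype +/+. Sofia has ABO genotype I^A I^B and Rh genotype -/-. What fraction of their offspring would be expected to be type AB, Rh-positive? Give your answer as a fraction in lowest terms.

ABO cross I^B I^B × I^A I^B → offspring phenotypes: 1/2 B, 1/2 AB.
Rh cross +/+ × -/- → 1 Rh+.
Independent loci: P(type AB, Rh-positive) = 1/2 × 1 = 1/2.

1/2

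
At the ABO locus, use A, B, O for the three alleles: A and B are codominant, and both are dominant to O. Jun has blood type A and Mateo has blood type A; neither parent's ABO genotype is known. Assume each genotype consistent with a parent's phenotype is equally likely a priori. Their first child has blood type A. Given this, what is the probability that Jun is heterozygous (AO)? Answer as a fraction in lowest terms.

7/15

Possible genotypes: Jun ∈ {AA, AO}; Mateo ∈ {AA, AO}.
Weight each parental genotype pair by prior × P(type-A child):
  AA × AA: posterior weight 4/15.
  AA × AO: posterior weight 4/15.
  AO × AA: posterior weight 4/15.
  AO × AO: posterior weight 1/5.
Sum the posterior weight over pairs where Jun is AO: 7/15.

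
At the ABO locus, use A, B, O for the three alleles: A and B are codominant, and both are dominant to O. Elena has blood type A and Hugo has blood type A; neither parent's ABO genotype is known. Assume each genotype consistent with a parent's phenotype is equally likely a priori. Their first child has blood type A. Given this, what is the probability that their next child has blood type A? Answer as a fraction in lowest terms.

19/20

Possible genotypes: Elena ∈ {AA, AO}; Hugo ∈ {AA, AO}.
Weight each parental genotype pair by prior × P(type-A child):
  AA × AA: posterior weight 4/15; P(next child type A) = 1.
  AA × AO: posterior weight 4/15; P(next child type A) = 1.
  AO × AA: posterior weight 4/15; P(next child type A) = 1.
  AO × AO: posterior weight 1/5; P(next child type A) = 3/4.
Weighted sum = 19/20.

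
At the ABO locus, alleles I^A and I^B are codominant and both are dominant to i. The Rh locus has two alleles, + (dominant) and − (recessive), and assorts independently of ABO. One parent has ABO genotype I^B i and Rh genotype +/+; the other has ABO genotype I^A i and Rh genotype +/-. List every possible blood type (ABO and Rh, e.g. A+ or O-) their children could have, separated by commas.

O+, A+, B+, AB+

Gametes from I^B i × I^A i give offspring ABO genotypes I^A I^B, I^A i, I^B i, i i, i.e. phenotypes O, A, B, AB.
Rh cross +/+ × +/- → phenotypes Rh+.
Combining independently: O+, A+, B+, AB+.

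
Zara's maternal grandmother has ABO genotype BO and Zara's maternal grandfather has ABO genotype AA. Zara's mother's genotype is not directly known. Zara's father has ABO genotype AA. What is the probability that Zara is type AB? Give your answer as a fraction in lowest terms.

Zara's mother's ABO genotype from BO × AA: 1/2 AB, 1/2 AO.
Crossing each possibility with the father AA and summing P(type AB): 1/2·1/2 + 1/2·0 = 1/4.

1/4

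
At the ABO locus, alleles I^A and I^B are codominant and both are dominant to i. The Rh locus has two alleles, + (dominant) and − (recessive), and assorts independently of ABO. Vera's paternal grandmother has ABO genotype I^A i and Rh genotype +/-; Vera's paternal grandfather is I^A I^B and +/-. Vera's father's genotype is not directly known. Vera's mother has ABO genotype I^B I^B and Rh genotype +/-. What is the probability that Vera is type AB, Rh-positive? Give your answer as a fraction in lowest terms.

Vera's father's ABO genotype from I^A i × I^A I^B: 1/4 I^A I^A, 1/4 I^A I^B, 1/4 I^A i, 1/4 I^B i.
Crossing each possibility with the mother I^B I^B and summing P(type AB): 1/4·1 + 1/4·1/2 + 1/4·1/2 + 1/4·0 = 1/2.
Similarly for Rh via the father's Rh distribution: P(Rh+) = 3/4.
Independent loci: 1/2 × 3/4 = 3/8.

3/8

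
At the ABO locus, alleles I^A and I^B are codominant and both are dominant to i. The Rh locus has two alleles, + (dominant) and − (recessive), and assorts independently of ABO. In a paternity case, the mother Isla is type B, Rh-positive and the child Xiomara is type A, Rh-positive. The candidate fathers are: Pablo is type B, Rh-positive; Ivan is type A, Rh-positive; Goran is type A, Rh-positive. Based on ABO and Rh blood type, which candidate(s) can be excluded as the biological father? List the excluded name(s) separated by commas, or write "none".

A candidate is excluded only if no genotype consistent with his phenotype could produce a type A, Rh-positive child with a type B, Rh-positive mother.
Pablo (type B, Rh+): no genotype consistent with that phenotype can produce a type-A Rh+ child with a type-B mother.

Pablo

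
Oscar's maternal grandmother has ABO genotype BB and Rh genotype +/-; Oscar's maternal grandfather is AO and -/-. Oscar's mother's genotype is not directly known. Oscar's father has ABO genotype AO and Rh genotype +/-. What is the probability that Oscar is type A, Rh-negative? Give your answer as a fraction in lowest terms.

9/64

Oscar's mother's ABO genotype from BB × AO: 1/2 AB, 1/2 BO.
Crossing each possibility with the father AO and summing P(type A): 1/2·1/2 + 1/2·1/4 = 3/8.
Similarly for Rh via the mother's Rh distribution: P(Rh-) = 3/8.
Independent loci: 3/8 × 3/8 = 9/64.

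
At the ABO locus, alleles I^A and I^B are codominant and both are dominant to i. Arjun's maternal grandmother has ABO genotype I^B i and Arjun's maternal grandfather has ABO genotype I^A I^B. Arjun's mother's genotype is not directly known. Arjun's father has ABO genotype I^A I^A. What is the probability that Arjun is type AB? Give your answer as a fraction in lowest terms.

1/2

Arjun's mother's ABO genotype from I^B i × I^A I^B: 1/4 I^A I^B, 1/4 I^A i, 1/4 I^B I^B, 1/4 I^B i.
Crossing each possibility with the father I^A I^A and summing P(type AB): 1/4·1/2 + 1/4·0 + 1/4·1 + 1/4·1/2 = 1/2.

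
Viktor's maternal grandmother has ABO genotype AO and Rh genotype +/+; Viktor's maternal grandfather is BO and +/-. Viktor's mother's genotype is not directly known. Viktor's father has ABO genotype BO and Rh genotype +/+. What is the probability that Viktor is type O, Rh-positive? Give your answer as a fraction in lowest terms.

Viktor's mother's ABO genotype from AO × BO: 1/4 AB, 1/4 AO, 1/4 BO, 1/4 OO.
Crossing each possibility with the father BO and summing P(type O): 1/4·0 + 1/4·1/4 + 1/4·1/4 + 1/4·1/2 = 1/4.
Similarly for Rh via the mother's Rh distribution: P(Rh+) = 1.
Independent loci: 1/4 × 1 = 1/4.

1/4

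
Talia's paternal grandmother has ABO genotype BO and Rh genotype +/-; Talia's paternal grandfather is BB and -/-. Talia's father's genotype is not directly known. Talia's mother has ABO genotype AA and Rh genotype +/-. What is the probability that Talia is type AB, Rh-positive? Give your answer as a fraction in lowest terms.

15/32

Talia's father's ABO genotype from BO × BB: 1/2 BB, 1/2 BO.
Crossing each possibility with the mother AA and summing P(type AB): 1/2·1 + 1/2·1/2 = 3/4.
Similarly for Rh via the father's Rh distribution: P(Rh+) = 5/8.
Independent loci: 3/4 × 5/8 = 15/32.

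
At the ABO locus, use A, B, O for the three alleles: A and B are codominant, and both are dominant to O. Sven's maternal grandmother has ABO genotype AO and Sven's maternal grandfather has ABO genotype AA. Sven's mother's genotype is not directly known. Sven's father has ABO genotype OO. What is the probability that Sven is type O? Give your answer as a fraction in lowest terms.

1/4

Sven's mother's ABO genotype from AO × AA: 1/2 AA, 1/2 AO.
Crossing each possibility with the father OO and summing P(type O): 1/2·0 + 1/2·1/2 = 1/4.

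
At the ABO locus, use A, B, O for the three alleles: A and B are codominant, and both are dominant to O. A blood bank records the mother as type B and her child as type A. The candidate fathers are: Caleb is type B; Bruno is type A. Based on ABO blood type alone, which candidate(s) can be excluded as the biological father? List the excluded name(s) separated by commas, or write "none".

A candidate is excluded only if no genotype consistent with his phenotype could produce a type A child with a type B mother.
Caleb (type B): no genotype consistent with that phenotype can produce a type-A child with a type-B mother.

Caleb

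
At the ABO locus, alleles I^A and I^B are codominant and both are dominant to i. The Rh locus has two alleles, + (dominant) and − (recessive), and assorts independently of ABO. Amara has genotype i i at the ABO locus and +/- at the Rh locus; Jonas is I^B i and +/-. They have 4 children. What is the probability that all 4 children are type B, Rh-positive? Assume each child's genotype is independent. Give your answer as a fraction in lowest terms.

81/4096

ABO cross i i × I^B i → 1/2 O, 1/2 B.
Rh cross +/- × +/- → 3/4 Rh+, 1/4 Rh-; so P(type B, Rh-positive) = 1/2 × 3/4 = 3/8 per child.
All 4 independent: (3/8)^4 = 81/4096.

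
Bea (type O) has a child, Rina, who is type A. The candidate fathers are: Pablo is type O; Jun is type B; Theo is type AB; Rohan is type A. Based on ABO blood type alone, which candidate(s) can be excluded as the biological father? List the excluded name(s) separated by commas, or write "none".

Pablo, Jun

A candidate is excluded only if no genotype consistent with his phenotype could produce a type A child with a type O mother.
Pablo (type O): no genotype consistent with that phenotype can produce a type-A child with a type-O mother.
Jun (type B): no genotype consistent with that phenotype can produce a type-A child with a type-O mother.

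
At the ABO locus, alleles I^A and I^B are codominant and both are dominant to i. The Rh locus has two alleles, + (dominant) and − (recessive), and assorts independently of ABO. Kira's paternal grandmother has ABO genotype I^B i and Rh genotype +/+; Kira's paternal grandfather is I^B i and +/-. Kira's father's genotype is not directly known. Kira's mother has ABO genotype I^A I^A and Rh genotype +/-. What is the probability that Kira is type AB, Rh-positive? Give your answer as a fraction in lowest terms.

Kira's father's ABO genotype from I^B i × I^B i: 1/4 I^B I^B, 1/2 I^B i, 1/4 i i.
Crossing each possibility with the mother I^A I^A and summing P(type AB): 1/4·1 + 1/2·1/2 + 1/4·0 = 1/2.
Similarly for Rh via the father's Rh distribution: P(Rh+) = 7/8.
Independent loci: 1/2 × 7/8 = 7/16.

7/16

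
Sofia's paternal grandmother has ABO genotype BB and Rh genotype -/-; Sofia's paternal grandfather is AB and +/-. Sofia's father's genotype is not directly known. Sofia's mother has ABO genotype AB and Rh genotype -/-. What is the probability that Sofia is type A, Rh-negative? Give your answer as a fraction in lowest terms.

Sofia's father's ABO genotype from BB × AB: 1/2 AB, 1/2 BB.
Crossing each possibility with the mother AB and summing P(type A): 1/2·1/4 + 1/2·0 = 1/8.
Similarly for Rh via the father's Rh distribution: P(Rh-) = 3/4.
Independent loci: 1/8 × 3/4 = 3/32.

3/32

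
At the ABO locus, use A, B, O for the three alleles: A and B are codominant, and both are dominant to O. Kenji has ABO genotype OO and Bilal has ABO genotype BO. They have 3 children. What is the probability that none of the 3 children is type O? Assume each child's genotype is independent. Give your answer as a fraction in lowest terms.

ABO cross OO × BO → 1/2 O, 1/2 B.
So P(type O) = 1/2 per child.
P(not type O) = 1/2 for one child; (1/2)^3 = 1/8.

1/8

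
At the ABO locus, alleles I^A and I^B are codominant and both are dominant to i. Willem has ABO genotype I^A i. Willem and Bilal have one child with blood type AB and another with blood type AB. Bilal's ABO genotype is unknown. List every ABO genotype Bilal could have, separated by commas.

For each candidate genotype of Bilal, check whether crossing it with I^A i can produce every observed child phenotype.
  I^A I^A → possible child types {A} ✗
  I^A I^B → possible child types {A, B, AB} ✓
  I^A i → possible child types {O, A} ✗
  I^B I^B → possible child types {B, AB} ✓
  I^B i → possible child types {O, A, B, AB} ✓
  i i → possible child types {O, A} ✗

I^A I^B, I^B I^B, I^B i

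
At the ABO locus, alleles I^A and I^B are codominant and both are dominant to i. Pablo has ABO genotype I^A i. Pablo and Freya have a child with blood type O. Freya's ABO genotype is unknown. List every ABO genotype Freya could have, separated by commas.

I^A i, I^B i, i i

For each candidate genotype of Freya, check whether crossing it with I^A i can produce every observed child phenotype.
  I^A I^A → possible child types {A} ✗
  I^A I^B → possible child types {A, B, AB} ✗
  I^A i → possible child types {O, A} ✓
  I^B I^B → possible child types {B, AB} ✗
  I^B i → possible child types {O, A, B, AB} ✓
  i i → possible child types {O, A} ✓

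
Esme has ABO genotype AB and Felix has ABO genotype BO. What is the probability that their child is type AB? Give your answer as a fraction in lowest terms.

ABO cross AB × BO → offspring phenotypes: 1/4 A, 1/2 B, 1/4 AB.
So P(type AB) = 1/4.

1/4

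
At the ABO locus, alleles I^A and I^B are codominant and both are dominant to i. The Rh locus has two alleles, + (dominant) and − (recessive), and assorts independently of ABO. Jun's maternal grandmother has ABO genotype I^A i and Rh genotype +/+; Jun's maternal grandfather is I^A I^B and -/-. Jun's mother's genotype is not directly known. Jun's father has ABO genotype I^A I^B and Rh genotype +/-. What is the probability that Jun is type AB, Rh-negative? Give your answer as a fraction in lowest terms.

3/32

Jun's mother's ABO genotype from I^A i × I^A I^B: 1/4 I^A I^A, 1/4 I^A I^B, 1/4 I^A i, 1/4 I^B i.
Crossing each possibility with the father I^A I^B and summing P(type AB): 1/4·1/2 + 1/4·1/2 + 1/4·1/4 + 1/4·1/4 = 3/8.
Similarly for Rh via the mother's Rh distribution: P(Rh-) = 1/4.
Independent loci: 3/8 × 1/4 = 3/32.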